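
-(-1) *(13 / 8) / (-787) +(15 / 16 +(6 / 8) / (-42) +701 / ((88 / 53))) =410241423 / 969584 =423.11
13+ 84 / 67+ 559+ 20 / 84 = 806903 / 1407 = 573.49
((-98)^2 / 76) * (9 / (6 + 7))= 21609 / 247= 87.49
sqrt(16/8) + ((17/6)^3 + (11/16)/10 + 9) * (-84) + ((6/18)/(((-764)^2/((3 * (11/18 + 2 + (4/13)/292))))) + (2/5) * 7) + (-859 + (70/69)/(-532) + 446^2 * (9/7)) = sqrt(2) + 12821361283430755877/50833927042080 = 252221.97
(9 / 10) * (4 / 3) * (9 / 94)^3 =2187 / 2076460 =0.00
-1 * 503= -503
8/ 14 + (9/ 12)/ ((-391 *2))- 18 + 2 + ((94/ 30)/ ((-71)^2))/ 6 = -76637934469/ 4966998120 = -15.43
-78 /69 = -26 /23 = -1.13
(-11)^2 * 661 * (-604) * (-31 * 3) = 4492692732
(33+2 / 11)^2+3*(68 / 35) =4687559 / 4235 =1106.86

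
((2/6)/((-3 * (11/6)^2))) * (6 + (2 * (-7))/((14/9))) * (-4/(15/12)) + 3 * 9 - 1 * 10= 10093/605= 16.68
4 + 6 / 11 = 50 / 11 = 4.55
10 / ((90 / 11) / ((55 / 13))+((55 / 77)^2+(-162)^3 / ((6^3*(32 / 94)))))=-948640 / 5484691973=-0.00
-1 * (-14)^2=-196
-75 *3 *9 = -2025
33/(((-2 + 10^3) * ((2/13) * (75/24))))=858/12475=0.07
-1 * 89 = -89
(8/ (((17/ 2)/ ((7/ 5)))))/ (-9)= -112/ 765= -0.15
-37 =-37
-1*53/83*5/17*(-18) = 4770/1411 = 3.38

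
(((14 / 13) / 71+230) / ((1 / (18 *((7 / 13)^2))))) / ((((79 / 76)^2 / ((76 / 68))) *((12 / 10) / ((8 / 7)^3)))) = 178937012551680 / 115848269173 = 1544.58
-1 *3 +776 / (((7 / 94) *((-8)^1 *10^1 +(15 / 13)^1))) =-969797 / 7175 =-135.16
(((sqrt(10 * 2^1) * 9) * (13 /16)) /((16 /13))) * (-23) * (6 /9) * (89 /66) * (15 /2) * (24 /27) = -1729715 * sqrt(5) /1056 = -3662.65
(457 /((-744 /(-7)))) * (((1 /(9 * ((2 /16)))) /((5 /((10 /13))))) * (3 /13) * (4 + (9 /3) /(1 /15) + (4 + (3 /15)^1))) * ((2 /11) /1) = 3403736 /2593305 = 1.31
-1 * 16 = -16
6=6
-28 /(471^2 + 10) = -4 /31693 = -0.00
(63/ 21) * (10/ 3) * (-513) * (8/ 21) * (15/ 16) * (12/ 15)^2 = -8208/ 7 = -1172.57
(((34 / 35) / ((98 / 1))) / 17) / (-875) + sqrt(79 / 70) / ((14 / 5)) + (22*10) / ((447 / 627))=sqrt(5530) / 196 + 68998737351 / 223593125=308.97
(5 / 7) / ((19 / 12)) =60 / 133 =0.45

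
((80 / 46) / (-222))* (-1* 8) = 160 / 2553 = 0.06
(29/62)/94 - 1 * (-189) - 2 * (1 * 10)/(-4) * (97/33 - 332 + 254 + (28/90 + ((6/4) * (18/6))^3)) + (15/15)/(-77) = 2187977755/8077608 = 270.87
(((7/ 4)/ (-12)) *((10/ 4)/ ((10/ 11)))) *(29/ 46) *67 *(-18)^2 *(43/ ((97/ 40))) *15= -13027377825/ 8924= -1459813.74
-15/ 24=-5/ 8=-0.62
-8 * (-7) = 56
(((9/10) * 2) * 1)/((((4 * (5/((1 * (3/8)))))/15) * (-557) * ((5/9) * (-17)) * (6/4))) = 243/3787600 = 0.00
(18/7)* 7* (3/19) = 2.84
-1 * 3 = -3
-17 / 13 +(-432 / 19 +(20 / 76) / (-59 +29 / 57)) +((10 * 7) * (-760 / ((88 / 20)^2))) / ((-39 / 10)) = 203436477847 / 298929774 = 680.55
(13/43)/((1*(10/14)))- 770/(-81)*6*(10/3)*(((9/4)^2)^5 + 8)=1446565695231587/2282618880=633730.72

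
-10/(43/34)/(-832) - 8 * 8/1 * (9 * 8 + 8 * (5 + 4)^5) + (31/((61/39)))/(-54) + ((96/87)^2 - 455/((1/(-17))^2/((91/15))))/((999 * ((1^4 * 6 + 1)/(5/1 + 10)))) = -30239407.50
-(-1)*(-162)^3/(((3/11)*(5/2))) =-31177872/5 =-6235574.40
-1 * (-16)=16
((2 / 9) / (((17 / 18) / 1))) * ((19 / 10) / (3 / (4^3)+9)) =2432 / 49215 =0.05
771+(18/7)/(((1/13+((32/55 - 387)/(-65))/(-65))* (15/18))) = 2201961/3941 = 558.73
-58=-58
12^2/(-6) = -24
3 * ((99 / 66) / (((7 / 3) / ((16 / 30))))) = 36 / 35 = 1.03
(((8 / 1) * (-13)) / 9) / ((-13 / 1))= 8 / 9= 0.89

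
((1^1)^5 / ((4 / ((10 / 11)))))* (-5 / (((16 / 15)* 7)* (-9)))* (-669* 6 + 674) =-104375 / 1848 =-56.48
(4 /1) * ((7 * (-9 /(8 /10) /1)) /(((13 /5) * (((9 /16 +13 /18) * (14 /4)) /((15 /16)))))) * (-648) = 16368.40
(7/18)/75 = 7/1350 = 0.01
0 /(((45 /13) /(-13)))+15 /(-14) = -15 /14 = -1.07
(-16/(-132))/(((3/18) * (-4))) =-2/11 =-0.18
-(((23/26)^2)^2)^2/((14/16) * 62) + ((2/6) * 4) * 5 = 6.66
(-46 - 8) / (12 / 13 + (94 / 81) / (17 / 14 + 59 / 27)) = -1353105 / 31684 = -42.71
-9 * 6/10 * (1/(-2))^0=-27/5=-5.40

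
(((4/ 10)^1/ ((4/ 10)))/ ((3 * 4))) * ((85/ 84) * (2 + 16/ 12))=425/ 1512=0.28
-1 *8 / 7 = -8 / 7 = -1.14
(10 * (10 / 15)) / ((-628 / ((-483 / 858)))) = 805 / 134706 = 0.01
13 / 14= 0.93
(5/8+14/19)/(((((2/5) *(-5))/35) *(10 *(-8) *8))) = 1449/38912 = 0.04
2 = 2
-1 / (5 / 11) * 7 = -77 / 5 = -15.40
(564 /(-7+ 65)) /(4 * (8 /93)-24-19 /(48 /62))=-69936 /346637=-0.20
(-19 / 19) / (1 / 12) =-12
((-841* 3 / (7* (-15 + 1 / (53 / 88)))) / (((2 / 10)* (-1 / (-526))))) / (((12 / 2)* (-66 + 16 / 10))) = -293067475 / 1593578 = -183.91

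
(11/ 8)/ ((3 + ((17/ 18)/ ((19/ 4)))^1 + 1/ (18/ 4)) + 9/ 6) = 19/ 68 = 0.28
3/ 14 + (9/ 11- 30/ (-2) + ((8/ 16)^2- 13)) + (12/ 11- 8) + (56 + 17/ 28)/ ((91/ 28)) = 55219/ 4004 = 13.79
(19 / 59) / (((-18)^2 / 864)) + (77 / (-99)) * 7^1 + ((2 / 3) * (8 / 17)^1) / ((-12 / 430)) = -15.83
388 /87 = 4.46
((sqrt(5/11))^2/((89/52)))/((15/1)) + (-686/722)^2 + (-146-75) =-84236051912/382752777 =-220.08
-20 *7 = -140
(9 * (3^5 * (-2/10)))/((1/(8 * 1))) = -17496/5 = -3499.20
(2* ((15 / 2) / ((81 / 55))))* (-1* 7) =-71.30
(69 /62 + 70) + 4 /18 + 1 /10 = 99652 /1395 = 71.44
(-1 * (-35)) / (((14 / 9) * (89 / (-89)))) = -22.50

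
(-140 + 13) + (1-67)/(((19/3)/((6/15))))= -12461/95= -131.17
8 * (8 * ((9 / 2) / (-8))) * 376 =-13536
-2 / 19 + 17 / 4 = 315 / 76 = 4.14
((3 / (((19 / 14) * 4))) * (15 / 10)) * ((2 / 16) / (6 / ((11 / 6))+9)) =77 / 9120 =0.01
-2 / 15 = -0.13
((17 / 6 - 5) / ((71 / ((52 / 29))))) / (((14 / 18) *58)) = -507 / 417977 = -0.00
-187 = -187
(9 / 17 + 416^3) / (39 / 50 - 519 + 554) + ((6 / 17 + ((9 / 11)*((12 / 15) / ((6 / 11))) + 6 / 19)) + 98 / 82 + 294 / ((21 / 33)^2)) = 238431548893557 / 118458635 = 2012783.19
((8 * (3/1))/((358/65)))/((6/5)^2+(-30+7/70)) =-39000/254717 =-0.15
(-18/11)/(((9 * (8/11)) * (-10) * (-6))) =-1/240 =-0.00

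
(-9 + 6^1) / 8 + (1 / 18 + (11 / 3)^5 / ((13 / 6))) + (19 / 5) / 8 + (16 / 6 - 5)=1599044 / 5265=303.71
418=418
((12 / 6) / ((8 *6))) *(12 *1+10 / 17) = 107 / 204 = 0.52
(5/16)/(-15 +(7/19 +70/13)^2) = 0.02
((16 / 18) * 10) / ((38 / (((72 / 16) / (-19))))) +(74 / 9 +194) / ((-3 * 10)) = -66242 / 9747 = -6.80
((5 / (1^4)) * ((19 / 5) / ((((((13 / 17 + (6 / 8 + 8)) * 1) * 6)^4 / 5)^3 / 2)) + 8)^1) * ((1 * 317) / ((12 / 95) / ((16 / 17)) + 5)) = 13778732689937105763086029831999036533332370400 / 5579094196842788755835298895122508329618831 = 2469.71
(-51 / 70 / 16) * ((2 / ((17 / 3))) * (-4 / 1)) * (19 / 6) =57 / 280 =0.20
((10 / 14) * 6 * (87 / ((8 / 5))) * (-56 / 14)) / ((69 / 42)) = -13050 / 23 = -567.39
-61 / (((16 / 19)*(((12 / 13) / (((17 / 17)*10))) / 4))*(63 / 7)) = -75335 / 216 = -348.77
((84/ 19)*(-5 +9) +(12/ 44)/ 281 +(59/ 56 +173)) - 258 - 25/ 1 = -91.26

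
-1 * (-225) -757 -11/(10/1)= -5331/10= -533.10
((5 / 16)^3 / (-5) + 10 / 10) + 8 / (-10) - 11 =-221309 / 20480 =-10.81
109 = 109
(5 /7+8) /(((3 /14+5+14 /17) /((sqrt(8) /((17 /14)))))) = 3416 * sqrt(2) /1437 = 3.36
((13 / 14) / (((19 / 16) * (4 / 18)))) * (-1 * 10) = -4680 / 133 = -35.19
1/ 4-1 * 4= -15/ 4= -3.75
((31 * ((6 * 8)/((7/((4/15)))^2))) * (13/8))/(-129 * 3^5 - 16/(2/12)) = -12896/115553025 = -0.00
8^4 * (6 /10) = 12288 /5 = 2457.60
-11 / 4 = -2.75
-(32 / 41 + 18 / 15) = -406 / 205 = -1.98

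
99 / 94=1.05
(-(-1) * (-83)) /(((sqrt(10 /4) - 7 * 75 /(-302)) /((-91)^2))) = -21795012330 /9523+31343303446 * sqrt(10) /47615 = -207053.10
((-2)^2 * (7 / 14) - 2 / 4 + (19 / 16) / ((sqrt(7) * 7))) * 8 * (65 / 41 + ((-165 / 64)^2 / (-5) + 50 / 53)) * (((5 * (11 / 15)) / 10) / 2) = 446237363 * sqrt(7) / 10467115008 + 23486177 / 8900608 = 2.75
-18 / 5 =-3.60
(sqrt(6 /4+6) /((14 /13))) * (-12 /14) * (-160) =3120 * sqrt(30) /49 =348.75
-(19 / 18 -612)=10997 / 18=610.94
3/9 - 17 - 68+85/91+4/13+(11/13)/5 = -113644/1365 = -83.26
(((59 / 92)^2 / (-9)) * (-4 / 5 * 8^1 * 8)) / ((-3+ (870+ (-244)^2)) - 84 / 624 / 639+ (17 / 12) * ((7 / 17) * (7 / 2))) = 0.00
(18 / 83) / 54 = 1 / 249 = 0.00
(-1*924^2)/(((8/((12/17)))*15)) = -426888/85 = -5022.21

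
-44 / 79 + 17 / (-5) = -1563 / 395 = -3.96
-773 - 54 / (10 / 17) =-4324 / 5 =-864.80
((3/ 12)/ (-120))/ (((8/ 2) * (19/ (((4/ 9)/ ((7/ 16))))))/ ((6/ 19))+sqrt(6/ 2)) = -2527/ 287342445+32 * sqrt(3)/ 862027335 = -0.00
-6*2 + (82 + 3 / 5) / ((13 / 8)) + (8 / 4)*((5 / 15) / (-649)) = 4914098 / 126555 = 38.83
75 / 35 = 15 / 7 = 2.14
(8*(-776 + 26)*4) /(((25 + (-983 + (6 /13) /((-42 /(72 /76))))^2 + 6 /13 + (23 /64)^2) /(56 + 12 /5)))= -5720747356979200 /3944177175865307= -1.45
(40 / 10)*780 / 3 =1040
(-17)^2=289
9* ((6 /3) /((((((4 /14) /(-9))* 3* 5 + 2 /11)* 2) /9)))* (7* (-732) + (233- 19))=45935505 /34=1351044.26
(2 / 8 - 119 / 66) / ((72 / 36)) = -0.78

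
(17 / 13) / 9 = 17 / 117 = 0.15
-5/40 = -1/8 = -0.12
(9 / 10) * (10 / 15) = 0.60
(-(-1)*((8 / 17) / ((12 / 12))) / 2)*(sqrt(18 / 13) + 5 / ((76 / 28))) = 12*sqrt(26) / 221 + 140 / 323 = 0.71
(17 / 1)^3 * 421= 2068373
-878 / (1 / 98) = -86044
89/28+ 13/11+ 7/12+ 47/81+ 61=66.52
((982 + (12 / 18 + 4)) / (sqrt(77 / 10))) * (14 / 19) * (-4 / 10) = -2368 * sqrt(770) / 627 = -104.80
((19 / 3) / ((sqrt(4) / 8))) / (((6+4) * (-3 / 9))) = -38 / 5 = -7.60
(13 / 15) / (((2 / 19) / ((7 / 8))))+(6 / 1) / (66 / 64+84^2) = 26033167 / 3613200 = 7.21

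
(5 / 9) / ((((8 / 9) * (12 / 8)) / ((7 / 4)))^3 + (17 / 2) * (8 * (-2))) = -0.00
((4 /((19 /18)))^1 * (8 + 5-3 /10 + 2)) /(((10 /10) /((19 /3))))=1764 /5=352.80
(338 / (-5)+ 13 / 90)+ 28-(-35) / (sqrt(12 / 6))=-3551 / 90+ 35*sqrt(2) / 2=-14.71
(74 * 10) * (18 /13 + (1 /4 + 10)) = 111925 /13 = 8609.62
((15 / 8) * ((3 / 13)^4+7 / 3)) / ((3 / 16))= 2001700 / 85683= 23.36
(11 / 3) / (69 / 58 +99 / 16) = 5104 / 10269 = 0.50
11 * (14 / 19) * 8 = 1232 / 19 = 64.84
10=10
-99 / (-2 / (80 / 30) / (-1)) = -132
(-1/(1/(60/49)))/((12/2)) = -10/49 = -0.20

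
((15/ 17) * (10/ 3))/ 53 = 0.06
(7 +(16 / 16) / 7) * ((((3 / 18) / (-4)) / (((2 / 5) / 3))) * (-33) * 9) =37125 / 56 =662.95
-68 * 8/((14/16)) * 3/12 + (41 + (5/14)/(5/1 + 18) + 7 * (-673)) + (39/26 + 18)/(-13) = -111019/23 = -4826.91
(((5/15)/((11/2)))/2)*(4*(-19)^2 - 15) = 1429/33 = 43.30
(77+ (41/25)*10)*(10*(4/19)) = 3736/19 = 196.63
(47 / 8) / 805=0.01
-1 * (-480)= 480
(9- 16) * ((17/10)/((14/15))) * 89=-4539/4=-1134.75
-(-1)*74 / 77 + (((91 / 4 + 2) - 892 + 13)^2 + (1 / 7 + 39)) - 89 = 898983213 / 1232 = 729694.17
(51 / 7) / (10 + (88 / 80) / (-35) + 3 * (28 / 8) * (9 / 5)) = 425 / 1684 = 0.25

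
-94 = -94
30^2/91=900/91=9.89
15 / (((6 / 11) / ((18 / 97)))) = 495 / 97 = 5.10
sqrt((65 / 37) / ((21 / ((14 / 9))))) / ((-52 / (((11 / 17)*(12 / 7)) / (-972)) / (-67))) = -737*sqrt(14430) / 166908924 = -0.00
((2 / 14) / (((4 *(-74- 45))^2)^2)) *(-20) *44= -55 / 22459799152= -0.00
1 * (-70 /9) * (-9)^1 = 70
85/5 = 17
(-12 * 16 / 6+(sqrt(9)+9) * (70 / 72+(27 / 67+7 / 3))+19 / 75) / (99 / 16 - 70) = -0.20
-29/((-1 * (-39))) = -29/39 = -0.74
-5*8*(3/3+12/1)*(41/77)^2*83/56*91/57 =-117896935/337953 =-348.86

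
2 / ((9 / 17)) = 34 / 9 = 3.78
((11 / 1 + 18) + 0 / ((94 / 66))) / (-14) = -29 / 14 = -2.07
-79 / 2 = -39.50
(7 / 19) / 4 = 7 / 76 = 0.09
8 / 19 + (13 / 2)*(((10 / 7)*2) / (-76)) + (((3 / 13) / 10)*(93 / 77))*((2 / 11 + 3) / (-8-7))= 178643 / 1046045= 0.17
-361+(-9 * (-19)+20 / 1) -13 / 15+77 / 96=-81631 / 480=-170.06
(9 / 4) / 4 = 9 / 16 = 0.56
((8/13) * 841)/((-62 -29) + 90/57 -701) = -63916/97617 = -0.65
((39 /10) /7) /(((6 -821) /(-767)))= 29913 /57050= 0.52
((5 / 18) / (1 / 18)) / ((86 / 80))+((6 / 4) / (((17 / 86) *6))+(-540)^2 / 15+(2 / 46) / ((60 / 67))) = 19616699987 / 1008780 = 19445.96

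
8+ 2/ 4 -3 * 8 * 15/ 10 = -55/ 2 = -27.50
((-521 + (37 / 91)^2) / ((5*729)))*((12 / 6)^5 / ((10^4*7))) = -8626064 / 132056071875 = -0.00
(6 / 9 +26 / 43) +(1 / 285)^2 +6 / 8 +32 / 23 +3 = 2060546831 / 321326100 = 6.41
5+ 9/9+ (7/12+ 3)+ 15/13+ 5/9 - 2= 4349/468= 9.29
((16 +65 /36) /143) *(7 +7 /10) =4487 /4680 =0.96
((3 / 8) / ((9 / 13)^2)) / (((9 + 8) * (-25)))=-169 / 91800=-0.00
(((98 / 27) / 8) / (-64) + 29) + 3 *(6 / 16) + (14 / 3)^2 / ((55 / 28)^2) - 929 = -18676531873 / 20908800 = -893.24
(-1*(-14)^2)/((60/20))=-196/3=-65.33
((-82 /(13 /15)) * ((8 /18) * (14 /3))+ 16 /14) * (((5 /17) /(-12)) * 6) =399460 /13923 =28.69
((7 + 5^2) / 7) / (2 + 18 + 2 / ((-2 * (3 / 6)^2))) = 2 / 7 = 0.29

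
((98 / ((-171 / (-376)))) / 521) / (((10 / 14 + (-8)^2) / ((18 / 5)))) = 515872 / 22421235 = 0.02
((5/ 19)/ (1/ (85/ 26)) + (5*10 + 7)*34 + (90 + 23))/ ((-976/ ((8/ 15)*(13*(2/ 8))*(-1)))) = 337873/ 92720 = 3.64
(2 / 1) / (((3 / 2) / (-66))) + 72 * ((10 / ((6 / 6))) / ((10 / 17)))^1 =1136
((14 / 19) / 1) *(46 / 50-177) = -61628 / 475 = -129.74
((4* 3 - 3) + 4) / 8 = 1.62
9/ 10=0.90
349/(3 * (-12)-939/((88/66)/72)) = -349/50742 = -0.01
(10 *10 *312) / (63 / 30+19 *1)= 312000 / 211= 1478.67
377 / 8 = 47.12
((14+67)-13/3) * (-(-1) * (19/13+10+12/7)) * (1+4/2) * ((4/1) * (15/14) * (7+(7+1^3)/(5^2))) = 95069.22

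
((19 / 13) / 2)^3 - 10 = -9.61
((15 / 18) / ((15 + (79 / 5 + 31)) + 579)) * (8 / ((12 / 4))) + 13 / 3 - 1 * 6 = -11990 / 7209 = -1.66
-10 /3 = -3.33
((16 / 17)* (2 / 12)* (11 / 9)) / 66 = 4 / 1377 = 0.00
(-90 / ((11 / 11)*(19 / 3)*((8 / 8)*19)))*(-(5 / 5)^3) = 270 / 361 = 0.75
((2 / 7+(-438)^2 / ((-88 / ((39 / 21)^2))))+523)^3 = -428884017766425061443 / 1252726552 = -342360443371.86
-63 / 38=-1.66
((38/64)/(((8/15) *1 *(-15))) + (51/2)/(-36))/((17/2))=-601/6528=-0.09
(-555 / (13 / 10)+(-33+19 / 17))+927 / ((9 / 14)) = 217286 / 221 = 983.19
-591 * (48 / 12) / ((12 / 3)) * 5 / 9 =-985 / 3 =-328.33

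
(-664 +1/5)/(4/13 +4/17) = -1222.50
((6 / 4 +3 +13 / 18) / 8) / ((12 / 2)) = 47 / 432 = 0.11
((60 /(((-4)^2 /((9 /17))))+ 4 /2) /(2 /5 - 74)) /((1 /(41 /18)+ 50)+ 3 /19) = -211109 /197264192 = -0.00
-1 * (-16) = 16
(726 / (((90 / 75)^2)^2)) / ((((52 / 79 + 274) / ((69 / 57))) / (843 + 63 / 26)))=1006807649375 / 771754464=1304.57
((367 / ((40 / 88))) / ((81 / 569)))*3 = 2297053 / 135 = 17015.21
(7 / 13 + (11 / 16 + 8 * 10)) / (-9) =-16895 / 1872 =-9.03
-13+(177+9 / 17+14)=3035 / 17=178.53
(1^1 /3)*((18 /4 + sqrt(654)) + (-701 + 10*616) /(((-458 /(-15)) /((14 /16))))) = sqrt(654) /3 + 196561 /3664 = 62.17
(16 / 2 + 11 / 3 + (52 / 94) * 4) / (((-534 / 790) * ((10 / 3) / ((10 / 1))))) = -773015 / 12549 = -61.60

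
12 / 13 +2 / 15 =206 / 195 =1.06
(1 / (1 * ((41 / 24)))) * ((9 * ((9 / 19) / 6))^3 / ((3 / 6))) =118098 / 281219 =0.42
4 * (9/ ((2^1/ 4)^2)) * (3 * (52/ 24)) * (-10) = -9360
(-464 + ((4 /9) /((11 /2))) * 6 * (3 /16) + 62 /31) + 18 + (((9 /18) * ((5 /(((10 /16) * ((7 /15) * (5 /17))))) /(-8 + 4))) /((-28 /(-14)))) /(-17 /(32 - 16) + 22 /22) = -385.62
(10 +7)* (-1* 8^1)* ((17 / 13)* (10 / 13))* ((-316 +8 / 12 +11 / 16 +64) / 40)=3476959 / 4056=857.24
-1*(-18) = 18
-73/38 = -1.92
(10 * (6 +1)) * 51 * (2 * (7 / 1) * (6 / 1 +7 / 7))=349860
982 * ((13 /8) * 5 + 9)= 67267 /4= 16816.75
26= 26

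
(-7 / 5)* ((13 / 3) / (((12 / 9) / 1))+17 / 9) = -259 / 36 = -7.19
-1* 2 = -2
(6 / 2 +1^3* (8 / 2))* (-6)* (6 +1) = -294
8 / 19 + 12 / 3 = 84 / 19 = 4.42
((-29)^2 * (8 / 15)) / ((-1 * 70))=-3364 / 525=-6.41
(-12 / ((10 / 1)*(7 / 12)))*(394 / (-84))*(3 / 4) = 1773 / 245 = 7.24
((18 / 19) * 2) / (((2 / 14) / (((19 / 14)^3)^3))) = 152852067369 / 737894528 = 207.15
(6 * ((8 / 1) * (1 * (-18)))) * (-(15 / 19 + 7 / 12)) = 22536 / 19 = 1186.11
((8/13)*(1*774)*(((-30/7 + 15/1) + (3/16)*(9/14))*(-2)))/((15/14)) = -626166/65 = -9633.32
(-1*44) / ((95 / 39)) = -1716 / 95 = -18.06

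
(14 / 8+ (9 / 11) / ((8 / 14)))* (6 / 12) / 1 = 35 / 22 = 1.59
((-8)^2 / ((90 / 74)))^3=13278380032 / 91125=145716.10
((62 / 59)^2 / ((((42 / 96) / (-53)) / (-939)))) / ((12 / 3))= 765217392 / 24367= 31403.84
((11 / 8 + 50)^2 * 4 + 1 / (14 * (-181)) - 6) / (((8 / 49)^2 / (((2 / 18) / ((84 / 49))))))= 513576942067 / 20017152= 25656.84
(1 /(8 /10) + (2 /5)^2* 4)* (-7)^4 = 453789 /100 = 4537.89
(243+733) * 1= 976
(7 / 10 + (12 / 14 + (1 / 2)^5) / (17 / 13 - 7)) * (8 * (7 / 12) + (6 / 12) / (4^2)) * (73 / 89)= 494733921 / 236042240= 2.10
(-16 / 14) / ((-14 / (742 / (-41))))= -1.48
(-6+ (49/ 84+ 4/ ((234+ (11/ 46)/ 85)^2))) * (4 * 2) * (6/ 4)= -54413062777265/ 837135332401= -65.00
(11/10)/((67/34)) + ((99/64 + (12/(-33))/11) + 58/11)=19054053/2594240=7.34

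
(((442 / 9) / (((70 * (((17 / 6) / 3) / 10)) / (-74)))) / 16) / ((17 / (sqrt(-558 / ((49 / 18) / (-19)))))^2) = -45896058 / 99127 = -463.00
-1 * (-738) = 738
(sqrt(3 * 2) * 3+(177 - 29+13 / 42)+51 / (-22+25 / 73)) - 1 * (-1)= 3 * sqrt(6)+191335 / 1302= 154.30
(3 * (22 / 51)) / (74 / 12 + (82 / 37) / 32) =39072 / 188275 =0.21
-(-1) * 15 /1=15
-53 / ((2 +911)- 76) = -0.06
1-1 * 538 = -537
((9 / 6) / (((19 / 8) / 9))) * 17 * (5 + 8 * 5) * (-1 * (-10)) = 826200 / 19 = 43484.21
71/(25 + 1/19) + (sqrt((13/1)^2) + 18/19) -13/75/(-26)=11387347/678300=16.79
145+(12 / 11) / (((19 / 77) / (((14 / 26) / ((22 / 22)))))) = 36403 / 247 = 147.38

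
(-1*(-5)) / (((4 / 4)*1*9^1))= 5 / 9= 0.56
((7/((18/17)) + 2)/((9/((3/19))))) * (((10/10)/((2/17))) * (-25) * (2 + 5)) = -461125/2052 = -224.72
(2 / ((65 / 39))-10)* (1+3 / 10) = -286 / 25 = -11.44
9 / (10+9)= 9 / 19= 0.47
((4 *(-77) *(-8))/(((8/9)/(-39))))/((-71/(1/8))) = 27027/142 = 190.33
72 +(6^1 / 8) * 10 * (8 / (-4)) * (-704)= 10632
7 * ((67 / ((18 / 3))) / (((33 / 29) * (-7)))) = -1943 / 198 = -9.81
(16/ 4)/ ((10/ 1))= 0.40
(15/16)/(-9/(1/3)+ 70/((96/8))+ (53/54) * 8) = -405/5752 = -0.07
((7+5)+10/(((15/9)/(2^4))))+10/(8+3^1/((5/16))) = 4777/44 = 108.57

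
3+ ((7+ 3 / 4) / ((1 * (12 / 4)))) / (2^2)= 175 / 48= 3.65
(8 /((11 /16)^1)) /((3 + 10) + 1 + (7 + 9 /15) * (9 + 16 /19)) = 160 /1221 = 0.13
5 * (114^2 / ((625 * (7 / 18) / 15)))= 701784 / 175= 4010.19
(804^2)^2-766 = 417853644290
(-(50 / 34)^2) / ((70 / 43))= -5375 / 4046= -1.33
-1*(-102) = 102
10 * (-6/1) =-60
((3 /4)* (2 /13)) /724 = 3 /18824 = 0.00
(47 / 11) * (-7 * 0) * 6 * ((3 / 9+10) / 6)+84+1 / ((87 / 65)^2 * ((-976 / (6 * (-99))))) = 34613697 / 410408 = 84.34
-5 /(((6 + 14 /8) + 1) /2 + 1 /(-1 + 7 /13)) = -120 /53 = -2.26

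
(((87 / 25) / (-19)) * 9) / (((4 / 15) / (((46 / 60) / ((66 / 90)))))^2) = -3727863 / 147136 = -25.34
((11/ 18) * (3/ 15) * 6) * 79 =869/ 15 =57.93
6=6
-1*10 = -10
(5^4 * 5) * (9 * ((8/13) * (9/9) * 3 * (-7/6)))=-787500/13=-60576.92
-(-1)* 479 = 479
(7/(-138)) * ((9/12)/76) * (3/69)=-7/321632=-0.00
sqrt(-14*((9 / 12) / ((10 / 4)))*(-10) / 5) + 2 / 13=2 / 13 + sqrt(210) / 5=3.05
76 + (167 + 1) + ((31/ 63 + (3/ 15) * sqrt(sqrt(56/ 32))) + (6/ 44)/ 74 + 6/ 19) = sqrt(2) * 7^(1/ 4)/ 10 + 477064571/ 1948716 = 245.04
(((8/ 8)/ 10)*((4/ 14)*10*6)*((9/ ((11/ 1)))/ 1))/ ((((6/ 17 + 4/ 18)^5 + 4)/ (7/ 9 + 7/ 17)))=384682859262/ 936765123635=0.41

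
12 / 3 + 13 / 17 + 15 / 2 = 417 / 34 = 12.26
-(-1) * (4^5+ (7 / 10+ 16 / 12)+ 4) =30901 / 30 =1030.03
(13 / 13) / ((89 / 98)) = 98 / 89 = 1.10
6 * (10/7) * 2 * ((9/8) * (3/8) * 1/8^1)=405/448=0.90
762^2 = 580644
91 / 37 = 2.46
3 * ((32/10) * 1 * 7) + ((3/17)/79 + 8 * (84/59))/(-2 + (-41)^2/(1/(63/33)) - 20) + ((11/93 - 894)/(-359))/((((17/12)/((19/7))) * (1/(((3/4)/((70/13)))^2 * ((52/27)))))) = 214359049320586963127/3181259275109040300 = 67.38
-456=-456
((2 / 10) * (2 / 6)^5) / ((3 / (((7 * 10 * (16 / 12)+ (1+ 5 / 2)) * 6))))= 581 / 3645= 0.16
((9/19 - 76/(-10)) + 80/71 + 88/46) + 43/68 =123908993/10549180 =11.75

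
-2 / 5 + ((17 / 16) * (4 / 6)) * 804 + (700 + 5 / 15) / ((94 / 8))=886471 / 1410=628.70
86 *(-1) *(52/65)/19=-344/95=-3.62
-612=-612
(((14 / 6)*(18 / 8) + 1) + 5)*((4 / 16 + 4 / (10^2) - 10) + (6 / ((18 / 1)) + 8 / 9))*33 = -252087 / 80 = -3151.09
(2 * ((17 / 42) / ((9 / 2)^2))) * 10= 680 / 1701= 0.40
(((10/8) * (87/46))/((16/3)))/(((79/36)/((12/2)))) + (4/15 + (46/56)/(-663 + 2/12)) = 17935904347/12140031120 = 1.48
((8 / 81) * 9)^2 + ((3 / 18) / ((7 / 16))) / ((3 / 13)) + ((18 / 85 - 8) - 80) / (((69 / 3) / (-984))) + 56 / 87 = 3758.89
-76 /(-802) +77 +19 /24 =749579 /9624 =77.89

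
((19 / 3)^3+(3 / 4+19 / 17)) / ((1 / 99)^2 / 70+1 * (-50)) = -5969329905 / 1166318966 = -5.12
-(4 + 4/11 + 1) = -59/11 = -5.36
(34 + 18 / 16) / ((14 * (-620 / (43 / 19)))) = -12083 / 1319360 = -0.01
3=3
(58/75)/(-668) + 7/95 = 34519/475950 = 0.07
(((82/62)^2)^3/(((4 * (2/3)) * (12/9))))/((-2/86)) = -1838290341267/28400117792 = -64.73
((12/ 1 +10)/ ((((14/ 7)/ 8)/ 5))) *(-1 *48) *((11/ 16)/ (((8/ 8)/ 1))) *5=-72600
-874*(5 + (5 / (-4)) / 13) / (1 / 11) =-1225785 / 26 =-47145.58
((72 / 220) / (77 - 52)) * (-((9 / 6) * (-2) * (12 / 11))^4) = -30233088 / 20131375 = -1.50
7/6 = 1.17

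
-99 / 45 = -11 / 5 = -2.20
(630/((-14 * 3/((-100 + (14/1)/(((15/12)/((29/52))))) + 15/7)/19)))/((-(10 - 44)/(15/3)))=11879655/3094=3839.58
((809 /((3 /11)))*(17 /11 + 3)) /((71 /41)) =1658450 /213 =7786.15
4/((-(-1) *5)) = 4/5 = 0.80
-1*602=-602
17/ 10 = 1.70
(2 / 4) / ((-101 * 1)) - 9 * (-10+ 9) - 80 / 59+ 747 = 8993789 / 11918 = 754.64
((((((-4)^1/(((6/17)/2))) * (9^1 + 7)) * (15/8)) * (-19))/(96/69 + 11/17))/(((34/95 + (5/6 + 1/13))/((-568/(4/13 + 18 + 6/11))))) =-380059738515600/2523930833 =-150582.47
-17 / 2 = -8.50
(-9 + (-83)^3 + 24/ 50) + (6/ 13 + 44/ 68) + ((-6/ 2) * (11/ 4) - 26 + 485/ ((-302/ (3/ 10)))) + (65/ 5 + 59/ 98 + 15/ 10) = -46750915599679/ 81758950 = -571814.04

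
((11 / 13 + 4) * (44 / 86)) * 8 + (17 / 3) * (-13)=-90275 / 1677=-53.83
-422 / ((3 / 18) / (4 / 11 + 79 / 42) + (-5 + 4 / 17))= 89.97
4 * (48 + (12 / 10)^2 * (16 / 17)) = 83904 / 425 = 197.42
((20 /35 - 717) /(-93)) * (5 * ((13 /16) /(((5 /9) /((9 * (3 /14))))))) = 5280795 /48608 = 108.64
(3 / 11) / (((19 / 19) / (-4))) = -12 / 11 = -1.09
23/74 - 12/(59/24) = -19955/4366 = -4.57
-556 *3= -1668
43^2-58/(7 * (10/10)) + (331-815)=1356.71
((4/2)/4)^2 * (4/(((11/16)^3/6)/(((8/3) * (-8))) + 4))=524288/2095821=0.25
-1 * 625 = -625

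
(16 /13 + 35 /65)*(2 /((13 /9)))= 414 /169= 2.45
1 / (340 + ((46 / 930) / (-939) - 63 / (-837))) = 436635 / 148488742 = 0.00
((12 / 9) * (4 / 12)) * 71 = 284 / 9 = 31.56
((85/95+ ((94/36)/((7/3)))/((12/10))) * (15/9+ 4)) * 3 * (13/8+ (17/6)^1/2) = 10857509/114912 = 94.49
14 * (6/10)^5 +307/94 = 1279163/293750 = 4.35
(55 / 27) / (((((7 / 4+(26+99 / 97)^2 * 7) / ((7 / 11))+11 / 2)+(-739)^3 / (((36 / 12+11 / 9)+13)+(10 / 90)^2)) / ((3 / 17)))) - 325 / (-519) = 0.63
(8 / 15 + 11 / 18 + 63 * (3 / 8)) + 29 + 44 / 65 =54.45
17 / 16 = 1.06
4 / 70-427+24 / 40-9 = -15237 / 35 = -435.34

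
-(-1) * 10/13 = 10/13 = 0.77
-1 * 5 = -5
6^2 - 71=-35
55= 55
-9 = -9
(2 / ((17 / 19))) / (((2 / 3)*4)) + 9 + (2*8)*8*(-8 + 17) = 79005 / 68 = 1161.84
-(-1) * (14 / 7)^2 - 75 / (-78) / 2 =233 / 52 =4.48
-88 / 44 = -2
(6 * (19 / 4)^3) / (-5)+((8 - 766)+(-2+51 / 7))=-987079 / 1120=-881.32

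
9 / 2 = 4.50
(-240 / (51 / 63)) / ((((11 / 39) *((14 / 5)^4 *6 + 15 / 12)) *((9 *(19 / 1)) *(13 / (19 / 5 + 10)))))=-57960000 / 3286912277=-0.02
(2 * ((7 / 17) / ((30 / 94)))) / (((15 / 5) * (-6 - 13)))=-658 / 14535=-0.05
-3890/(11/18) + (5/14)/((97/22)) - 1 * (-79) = -46952924/7469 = -6286.37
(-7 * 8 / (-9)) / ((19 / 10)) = 560 / 171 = 3.27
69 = 69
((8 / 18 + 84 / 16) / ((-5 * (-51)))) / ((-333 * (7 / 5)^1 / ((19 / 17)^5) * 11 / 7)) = -507600295 / 9548918846676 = -0.00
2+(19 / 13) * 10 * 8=1546 / 13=118.92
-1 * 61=-61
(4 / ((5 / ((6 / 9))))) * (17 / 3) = 3.02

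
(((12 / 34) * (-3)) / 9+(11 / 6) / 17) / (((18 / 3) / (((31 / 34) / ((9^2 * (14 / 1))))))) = -31 / 23596272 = -0.00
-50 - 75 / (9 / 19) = -625 / 3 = -208.33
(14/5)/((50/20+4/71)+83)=1988/60745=0.03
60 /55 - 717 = -7875 /11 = -715.91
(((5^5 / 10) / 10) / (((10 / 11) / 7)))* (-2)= -1925 / 4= -481.25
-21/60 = -7/20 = -0.35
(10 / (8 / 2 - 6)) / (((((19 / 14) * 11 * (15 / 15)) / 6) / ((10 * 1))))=-20.10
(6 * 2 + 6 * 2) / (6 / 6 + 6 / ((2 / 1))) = 6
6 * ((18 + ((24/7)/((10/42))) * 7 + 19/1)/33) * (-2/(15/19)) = -63.47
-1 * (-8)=8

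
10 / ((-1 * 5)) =-2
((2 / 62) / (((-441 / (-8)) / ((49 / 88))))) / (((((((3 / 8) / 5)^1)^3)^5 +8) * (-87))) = -1073741824000000000000000 / 2293538305867776003831201215721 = -0.00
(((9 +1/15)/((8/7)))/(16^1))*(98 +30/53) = 77707/1590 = 48.87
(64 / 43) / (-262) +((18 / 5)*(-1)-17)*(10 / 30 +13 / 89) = -74308192 / 7520055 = -9.88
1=1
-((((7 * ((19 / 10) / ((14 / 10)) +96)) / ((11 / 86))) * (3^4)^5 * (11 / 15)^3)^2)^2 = -703467516049194760638237294828323082687123007488642986534001 / 244140625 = -2881402945737501739574220000000000000000000000000000.00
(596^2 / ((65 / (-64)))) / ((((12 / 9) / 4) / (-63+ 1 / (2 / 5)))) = 4126189056 / 65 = 63479831.63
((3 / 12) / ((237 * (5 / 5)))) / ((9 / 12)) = 1 / 711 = 0.00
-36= -36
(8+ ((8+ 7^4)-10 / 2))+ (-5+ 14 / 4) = 2410.50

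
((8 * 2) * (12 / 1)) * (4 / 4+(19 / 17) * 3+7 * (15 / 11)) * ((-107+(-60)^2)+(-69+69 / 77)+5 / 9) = 394854717568 / 43197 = 9140790.28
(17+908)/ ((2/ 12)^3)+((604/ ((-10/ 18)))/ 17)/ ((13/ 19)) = 220675716/ 1105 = 199706.53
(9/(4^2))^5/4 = 59049/4194304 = 0.01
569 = 569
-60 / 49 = -1.22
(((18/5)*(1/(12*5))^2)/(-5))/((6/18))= -3/5000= -0.00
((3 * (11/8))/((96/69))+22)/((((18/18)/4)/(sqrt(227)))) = 6391 * sqrt(227)/64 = 1504.53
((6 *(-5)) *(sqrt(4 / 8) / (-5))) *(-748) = -2244 *sqrt(2) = -3173.50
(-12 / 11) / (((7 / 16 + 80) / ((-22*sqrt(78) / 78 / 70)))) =32*sqrt(78) / 585585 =0.00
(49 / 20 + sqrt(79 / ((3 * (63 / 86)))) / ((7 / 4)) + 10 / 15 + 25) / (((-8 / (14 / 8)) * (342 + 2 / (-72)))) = -35427 / 1969760 - sqrt(142674) / 172354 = -0.02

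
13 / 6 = 2.17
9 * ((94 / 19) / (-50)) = -423 / 475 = -0.89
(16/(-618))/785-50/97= -12129026/23528805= -0.52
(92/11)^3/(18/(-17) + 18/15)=16547120/3993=4144.03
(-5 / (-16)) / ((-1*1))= -5 / 16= -0.31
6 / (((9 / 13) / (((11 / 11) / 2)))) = 4.33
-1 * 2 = -2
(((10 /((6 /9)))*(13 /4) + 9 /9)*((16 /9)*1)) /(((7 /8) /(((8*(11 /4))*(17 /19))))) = 2381632 /1197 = 1989.67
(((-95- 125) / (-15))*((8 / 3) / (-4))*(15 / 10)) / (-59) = 44 / 177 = 0.25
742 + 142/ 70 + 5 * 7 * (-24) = -3359/ 35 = -95.97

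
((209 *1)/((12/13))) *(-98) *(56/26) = -143374/3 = -47791.33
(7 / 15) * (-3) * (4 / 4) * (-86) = 602 / 5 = 120.40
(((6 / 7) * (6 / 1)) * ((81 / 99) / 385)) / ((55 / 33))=972 / 148225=0.01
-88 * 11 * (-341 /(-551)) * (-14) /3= 4621232 /1653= 2795.66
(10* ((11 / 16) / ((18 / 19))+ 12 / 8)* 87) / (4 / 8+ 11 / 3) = 18589 / 40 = 464.72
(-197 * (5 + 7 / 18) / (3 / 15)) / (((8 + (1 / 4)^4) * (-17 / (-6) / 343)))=-8389615360 / 104499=-80284.17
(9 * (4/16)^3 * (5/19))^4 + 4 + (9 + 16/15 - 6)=8.07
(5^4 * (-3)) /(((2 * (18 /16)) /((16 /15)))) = -8000 /9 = -888.89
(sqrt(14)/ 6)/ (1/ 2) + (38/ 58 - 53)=-1518/ 29 + sqrt(14)/ 3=-51.10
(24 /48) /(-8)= -1 /16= -0.06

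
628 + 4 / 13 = 8168 / 13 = 628.31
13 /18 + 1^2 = 31 /18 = 1.72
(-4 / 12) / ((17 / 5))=-5 / 51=-0.10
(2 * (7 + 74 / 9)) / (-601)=-274 / 5409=-0.05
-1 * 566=-566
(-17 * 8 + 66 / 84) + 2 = -1865 / 14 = -133.21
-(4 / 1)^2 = -16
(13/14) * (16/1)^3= 26624/7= 3803.43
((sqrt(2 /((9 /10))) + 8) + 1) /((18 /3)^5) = sqrt(5) /11664 + 1 /864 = 0.00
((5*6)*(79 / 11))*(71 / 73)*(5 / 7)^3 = 21033750 / 275429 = 76.37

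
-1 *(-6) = 6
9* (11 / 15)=33 / 5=6.60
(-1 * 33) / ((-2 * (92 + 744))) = 3 / 152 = 0.02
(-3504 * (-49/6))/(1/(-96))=-2747136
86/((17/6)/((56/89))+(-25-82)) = -28896/34439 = -0.84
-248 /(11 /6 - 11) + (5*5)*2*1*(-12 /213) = 94648 /3905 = 24.24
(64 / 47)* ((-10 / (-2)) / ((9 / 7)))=2240 / 423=5.30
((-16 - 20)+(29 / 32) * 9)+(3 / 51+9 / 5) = -70679 / 2720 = -25.98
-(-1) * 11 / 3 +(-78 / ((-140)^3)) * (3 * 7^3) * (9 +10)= 50669 / 12000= 4.22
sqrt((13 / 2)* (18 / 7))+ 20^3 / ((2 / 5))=3* sqrt(91) / 7+ 20000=20004.09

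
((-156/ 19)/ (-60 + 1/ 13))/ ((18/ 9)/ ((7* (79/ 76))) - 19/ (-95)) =431340/ 1494901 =0.29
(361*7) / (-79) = -2527 / 79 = -31.99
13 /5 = 2.60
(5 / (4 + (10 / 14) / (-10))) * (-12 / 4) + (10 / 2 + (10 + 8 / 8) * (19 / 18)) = 2533 / 198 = 12.79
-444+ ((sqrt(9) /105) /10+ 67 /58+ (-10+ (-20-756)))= -6236373 /5075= -1228.84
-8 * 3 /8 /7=-3 /7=-0.43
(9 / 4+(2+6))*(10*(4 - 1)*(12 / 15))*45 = 11070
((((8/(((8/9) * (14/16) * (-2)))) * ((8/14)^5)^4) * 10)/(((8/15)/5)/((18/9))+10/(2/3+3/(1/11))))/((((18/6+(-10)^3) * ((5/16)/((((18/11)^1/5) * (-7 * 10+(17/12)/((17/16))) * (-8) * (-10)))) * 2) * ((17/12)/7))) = -569239005120953529139200/19740969976217662074840553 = -0.03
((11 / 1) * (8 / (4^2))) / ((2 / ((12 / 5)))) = 33 / 5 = 6.60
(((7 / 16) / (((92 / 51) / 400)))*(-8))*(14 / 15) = -16660 / 23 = -724.35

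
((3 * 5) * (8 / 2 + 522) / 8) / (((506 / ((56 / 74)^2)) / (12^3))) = 668062080 / 346357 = 1928.83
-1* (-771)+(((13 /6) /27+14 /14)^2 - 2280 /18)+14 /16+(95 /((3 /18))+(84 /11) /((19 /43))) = 13533213601 /10969992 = 1233.66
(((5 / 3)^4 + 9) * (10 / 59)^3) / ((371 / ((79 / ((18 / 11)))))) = 588313000 / 55546598961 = 0.01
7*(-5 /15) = -2.33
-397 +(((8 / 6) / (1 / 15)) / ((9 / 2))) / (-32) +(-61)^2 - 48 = 117931 / 36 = 3275.86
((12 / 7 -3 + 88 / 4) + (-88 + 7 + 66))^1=40 / 7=5.71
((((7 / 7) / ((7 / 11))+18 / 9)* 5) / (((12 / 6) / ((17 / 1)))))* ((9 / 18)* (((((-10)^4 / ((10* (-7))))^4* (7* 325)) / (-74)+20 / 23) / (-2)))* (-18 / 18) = -1985546874865158125 / 4086502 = -485879335153.92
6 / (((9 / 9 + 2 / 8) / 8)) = 192 / 5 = 38.40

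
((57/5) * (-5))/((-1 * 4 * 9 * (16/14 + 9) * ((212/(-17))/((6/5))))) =-2261/150520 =-0.02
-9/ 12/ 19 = -3/ 76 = -0.04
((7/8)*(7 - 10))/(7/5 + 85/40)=-35/47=-0.74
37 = 37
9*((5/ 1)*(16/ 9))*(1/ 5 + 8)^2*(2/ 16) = 3362/ 5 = 672.40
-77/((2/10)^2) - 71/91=-175246/91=-1925.78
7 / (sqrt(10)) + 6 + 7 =7* sqrt(10) / 10 + 13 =15.21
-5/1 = -5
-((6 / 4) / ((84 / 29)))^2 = -841 / 3136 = -0.27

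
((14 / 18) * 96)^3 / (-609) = -1605632 / 2349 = -683.54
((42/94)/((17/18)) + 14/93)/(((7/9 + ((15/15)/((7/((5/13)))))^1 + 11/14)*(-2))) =-12650820/65662619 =-0.19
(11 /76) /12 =11 /912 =0.01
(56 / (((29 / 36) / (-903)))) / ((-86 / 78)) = 1651104 / 29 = 56934.62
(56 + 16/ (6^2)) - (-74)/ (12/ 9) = 2015/ 18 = 111.94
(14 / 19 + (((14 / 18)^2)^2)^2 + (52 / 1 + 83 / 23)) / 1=1062458629220 / 18811417077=56.48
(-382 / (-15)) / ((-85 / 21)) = -2674 / 425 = -6.29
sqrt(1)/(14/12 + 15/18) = 1/2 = 0.50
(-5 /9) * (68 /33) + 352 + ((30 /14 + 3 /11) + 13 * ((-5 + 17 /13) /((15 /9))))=3372874 /10395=324.47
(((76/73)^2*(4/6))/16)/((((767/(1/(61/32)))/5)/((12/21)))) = 462080/5235886383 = 0.00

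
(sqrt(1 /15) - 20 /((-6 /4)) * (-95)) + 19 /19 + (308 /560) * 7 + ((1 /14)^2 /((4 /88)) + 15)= -3665311 /2940 + sqrt(15) /15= -1246.45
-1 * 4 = -4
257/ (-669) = -257/ 669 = -0.38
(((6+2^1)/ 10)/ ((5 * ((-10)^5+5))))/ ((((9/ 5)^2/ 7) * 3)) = -4/ 3471255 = -0.00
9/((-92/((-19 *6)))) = 513/46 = 11.15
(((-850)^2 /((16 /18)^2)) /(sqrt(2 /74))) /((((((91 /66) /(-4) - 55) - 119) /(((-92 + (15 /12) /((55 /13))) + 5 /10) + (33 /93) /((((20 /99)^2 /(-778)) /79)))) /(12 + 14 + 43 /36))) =6961308429478498425*sqrt(37) /91317568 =463700326279.83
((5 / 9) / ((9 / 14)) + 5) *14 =6650 / 81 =82.10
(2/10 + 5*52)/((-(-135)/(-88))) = -114488/675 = -169.61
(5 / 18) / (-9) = -5 / 162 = -0.03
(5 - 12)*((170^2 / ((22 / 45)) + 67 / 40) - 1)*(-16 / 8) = 182072079 / 220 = 827600.36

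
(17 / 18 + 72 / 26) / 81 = 869 / 18954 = 0.05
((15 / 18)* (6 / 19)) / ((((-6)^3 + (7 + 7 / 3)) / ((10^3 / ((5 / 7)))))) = -1050 / 589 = -1.78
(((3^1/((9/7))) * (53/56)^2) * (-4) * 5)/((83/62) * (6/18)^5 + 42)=-7053399/7087976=-1.00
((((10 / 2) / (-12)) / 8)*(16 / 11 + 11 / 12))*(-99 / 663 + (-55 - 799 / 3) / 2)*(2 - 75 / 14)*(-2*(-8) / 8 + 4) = -7842507655 / 19603584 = -400.05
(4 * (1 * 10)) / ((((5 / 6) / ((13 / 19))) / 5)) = 3120 / 19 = 164.21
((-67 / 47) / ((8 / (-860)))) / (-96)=-14405 / 9024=-1.60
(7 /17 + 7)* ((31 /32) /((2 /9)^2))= 158193 /1088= 145.40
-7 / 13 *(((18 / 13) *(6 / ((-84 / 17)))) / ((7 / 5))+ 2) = -509 / 1183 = -0.43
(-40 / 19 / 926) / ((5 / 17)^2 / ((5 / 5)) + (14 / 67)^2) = -25946420 / 1485540593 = -0.02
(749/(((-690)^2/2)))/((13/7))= 5243/3094650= 0.00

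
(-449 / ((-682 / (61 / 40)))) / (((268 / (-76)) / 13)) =-3.70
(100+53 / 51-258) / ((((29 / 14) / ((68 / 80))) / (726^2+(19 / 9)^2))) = -478466245019 / 14094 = -33948222.29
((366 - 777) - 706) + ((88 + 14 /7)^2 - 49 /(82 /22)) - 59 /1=283345 /41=6910.85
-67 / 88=-0.76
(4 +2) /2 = 3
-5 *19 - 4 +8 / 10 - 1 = -496 / 5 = -99.20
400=400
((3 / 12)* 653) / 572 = 653 / 2288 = 0.29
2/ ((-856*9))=-1/ 3852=-0.00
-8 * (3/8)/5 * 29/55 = -87/275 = -0.32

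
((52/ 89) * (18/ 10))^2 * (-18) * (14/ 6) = -9199008/ 198025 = -46.45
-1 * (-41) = 41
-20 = -20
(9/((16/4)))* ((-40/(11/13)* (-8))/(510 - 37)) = 9360/5203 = 1.80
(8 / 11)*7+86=1002 / 11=91.09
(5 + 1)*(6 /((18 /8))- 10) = -44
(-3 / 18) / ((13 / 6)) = -1 / 13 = -0.08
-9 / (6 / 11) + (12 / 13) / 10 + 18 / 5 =-333 / 26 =-12.81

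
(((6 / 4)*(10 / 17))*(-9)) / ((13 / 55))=-7425 / 221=-33.60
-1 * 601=-601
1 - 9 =-8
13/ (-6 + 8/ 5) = -65/ 22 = -2.95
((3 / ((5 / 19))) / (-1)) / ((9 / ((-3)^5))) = 1539 / 5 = 307.80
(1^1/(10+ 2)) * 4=1/3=0.33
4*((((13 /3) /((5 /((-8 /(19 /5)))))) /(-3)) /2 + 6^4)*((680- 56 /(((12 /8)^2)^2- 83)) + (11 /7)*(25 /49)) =258465360596176 /73140291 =3533830.08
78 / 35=2.23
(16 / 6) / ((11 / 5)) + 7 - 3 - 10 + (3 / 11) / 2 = -307 / 66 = -4.65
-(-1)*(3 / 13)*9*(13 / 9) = 3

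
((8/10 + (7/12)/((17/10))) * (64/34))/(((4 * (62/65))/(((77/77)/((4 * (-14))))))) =-0.01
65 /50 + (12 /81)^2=1.32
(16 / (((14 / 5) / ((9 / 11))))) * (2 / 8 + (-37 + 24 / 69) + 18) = -152370 / 1771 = -86.04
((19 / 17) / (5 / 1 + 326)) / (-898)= -19 / 5053046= -0.00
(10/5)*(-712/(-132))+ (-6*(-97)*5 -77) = 93845/33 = 2843.79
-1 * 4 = -4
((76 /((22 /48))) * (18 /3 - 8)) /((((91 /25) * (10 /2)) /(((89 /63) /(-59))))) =541120 /1240239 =0.44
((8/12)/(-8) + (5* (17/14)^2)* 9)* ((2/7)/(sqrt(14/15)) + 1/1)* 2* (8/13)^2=65.04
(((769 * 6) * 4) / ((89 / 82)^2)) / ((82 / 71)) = 107450832 / 7921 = 13565.31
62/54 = 31/27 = 1.15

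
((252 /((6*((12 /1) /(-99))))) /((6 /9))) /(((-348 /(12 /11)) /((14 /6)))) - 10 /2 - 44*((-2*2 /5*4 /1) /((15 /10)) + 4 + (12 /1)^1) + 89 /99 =-35051041 /57420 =-610.43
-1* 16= -16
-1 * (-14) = 14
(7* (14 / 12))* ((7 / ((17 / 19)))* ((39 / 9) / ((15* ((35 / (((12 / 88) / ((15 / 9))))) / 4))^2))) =3458 / 32140625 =0.00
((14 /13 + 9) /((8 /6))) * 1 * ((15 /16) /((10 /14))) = 8253 /832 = 9.92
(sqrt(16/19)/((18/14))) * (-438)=-4088 * sqrt(19)/57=-312.62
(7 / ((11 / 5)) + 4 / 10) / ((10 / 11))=197 / 50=3.94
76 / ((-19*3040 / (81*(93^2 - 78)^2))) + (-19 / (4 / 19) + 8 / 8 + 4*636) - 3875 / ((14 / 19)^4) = -28612958150347 / 3649520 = -7840197.66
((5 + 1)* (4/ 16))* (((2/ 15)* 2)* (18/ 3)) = 12/ 5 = 2.40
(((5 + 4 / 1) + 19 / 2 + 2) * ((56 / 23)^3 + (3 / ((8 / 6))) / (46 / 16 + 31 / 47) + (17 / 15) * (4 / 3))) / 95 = 82447369409 / 23042168775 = 3.58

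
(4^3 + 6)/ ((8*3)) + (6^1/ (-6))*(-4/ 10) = 199/ 60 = 3.32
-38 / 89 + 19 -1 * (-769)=787.57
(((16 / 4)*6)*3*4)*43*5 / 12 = 5160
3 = 3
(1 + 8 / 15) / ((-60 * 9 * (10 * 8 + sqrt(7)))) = -92 / 2589165 + 23 * sqrt(7) / 51783300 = -0.00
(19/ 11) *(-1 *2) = -38/ 11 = -3.45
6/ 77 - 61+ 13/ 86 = -402425/ 6622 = -60.77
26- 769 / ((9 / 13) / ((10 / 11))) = -97396 / 99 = -983.80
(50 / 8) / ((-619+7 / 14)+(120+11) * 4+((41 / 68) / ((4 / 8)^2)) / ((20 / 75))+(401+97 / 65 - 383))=-27625 / 291559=-0.09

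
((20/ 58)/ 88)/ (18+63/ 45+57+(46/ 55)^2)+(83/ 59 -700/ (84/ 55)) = -729345509947/ 1596198744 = -456.93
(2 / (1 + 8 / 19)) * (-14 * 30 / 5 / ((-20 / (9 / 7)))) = 38 / 5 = 7.60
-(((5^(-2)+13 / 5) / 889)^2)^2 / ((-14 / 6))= 56924208 / 1707910539565234375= 0.00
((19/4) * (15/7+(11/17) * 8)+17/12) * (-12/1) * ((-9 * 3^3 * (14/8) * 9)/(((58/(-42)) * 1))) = -1186524045/986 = -1203371.24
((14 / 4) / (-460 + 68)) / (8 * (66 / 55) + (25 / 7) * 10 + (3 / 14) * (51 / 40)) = -5 / 25529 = -0.00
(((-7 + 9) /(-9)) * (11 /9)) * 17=-374 /81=-4.62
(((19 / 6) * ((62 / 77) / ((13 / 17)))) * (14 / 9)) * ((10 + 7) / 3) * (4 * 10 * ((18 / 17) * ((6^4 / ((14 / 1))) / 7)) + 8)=16697.21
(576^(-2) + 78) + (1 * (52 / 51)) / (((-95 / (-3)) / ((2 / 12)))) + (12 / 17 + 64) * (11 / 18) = 62984283727 / 535818240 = 117.55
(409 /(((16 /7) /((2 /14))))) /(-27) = -409 /432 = -0.95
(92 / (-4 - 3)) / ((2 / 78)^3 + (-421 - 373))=237276 / 14334565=0.02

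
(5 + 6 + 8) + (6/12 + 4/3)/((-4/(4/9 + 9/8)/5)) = 26617/1728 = 15.40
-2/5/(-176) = 1/440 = 0.00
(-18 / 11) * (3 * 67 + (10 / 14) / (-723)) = -6103536 / 18557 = -328.91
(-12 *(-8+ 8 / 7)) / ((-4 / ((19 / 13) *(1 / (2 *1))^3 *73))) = -24966 / 91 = -274.35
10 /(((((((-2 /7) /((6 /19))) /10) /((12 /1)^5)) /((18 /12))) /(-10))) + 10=7838208190 /19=412537273.16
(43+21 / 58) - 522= -27761 / 58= -478.64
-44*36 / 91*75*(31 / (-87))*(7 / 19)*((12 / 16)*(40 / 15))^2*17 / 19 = 83476800 / 136097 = 613.36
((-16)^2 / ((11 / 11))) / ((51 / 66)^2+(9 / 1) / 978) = 20196352 / 47833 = 422.23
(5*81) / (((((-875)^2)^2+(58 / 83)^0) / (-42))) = -8505 / 293090820313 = -0.00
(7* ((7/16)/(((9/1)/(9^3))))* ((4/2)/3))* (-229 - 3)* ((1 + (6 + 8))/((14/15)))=-1233225/2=-616612.50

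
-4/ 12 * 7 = -7/ 3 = -2.33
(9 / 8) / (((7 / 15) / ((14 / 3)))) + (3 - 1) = 53 / 4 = 13.25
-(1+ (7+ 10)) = -18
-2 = -2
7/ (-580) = -7/ 580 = -0.01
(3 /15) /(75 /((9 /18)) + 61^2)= 1 /19355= 0.00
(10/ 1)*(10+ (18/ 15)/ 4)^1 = 103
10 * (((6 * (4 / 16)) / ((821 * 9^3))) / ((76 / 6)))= 5 / 2527038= 0.00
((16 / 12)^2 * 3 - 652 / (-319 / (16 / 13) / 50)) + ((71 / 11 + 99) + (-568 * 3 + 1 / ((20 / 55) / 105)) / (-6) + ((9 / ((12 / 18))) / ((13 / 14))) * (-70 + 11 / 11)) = -4063141 / 7656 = -530.71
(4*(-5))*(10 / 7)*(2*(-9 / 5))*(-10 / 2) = -3600 / 7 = -514.29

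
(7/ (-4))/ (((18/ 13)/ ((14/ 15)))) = -637/ 540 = -1.18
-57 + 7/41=-2330/41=-56.83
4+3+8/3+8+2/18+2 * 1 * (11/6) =193/9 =21.44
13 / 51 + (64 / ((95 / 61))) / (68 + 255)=35177 / 92055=0.38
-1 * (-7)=7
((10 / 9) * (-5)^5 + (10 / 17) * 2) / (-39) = 531070 / 5967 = 89.00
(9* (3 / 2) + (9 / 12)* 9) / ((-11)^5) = -81 / 644204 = -0.00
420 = 420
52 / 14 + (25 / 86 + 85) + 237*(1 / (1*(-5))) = 125231 / 3010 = 41.60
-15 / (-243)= 5 / 81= 0.06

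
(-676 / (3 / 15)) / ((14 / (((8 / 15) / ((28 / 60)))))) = -13520 / 49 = -275.92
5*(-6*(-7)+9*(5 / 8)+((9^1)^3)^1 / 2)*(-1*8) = -16485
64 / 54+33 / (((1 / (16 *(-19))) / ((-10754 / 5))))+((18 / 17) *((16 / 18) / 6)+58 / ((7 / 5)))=346632390374 / 16065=21576868.37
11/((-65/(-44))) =484/65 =7.45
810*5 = 4050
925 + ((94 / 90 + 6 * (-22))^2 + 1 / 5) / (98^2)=1287444311 / 1389150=926.79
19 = 19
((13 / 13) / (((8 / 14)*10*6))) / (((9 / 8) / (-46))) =-161 / 135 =-1.19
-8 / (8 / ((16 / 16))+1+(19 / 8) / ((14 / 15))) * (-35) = 31360 / 1293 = 24.25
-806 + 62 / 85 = -68448 / 85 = -805.27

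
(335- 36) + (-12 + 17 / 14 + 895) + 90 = 17825 / 14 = 1273.21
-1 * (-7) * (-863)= -6041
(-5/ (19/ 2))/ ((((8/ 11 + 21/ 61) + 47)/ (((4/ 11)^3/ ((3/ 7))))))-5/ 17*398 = -117.06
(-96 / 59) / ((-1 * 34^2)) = 0.00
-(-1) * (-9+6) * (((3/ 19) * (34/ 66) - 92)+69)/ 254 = 7185/ 26543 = 0.27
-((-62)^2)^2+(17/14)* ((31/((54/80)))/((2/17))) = -2792637914/189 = -14775861.98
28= 28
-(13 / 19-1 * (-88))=-1685 / 19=-88.68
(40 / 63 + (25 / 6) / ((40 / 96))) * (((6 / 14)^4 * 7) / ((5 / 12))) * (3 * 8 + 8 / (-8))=332856 / 2401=138.63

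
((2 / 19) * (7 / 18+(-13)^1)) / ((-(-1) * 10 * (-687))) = 227 / 1174770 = 0.00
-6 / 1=-6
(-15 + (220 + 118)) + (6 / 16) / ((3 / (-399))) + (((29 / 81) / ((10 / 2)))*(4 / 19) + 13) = 17614783 / 61560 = 286.14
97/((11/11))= 97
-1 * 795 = -795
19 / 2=9.50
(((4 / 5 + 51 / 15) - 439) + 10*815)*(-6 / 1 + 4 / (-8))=-50148.80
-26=-26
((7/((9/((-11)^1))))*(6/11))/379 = -14/1137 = -0.01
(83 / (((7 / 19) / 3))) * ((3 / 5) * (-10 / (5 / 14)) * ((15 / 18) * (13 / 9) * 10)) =-410020 / 3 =-136673.33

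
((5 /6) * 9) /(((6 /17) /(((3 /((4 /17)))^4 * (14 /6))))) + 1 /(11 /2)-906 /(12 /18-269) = 11881360143767 /9067520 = 1310320.81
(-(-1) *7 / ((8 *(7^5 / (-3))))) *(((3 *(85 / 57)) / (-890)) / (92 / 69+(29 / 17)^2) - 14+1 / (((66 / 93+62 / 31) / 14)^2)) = -2842818071 / 1433959179744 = -0.00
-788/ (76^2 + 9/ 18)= -1576/ 11553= -0.14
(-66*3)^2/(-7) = -39204/7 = -5600.57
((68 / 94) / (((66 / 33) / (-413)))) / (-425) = 413 / 1175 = 0.35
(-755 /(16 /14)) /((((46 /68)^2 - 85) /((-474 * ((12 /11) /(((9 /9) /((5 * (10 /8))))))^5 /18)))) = -10605044091796875 /3497705618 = -3032000.19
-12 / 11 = -1.09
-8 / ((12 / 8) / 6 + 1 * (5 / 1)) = -32 / 21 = -1.52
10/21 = 0.48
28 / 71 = 0.39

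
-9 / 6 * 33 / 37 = -99 / 74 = -1.34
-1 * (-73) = 73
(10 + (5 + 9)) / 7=24 / 7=3.43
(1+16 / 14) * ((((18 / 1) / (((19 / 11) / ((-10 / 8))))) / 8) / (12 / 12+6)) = -7425 / 14896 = -0.50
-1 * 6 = -6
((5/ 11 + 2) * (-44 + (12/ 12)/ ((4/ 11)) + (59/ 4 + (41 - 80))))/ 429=-1179/ 3146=-0.37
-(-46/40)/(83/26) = 299/830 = 0.36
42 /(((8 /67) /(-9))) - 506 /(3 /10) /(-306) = -5802197 /1836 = -3160.24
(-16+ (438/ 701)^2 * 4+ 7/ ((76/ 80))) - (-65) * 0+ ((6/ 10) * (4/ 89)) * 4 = -28926123188/ 4154795455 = -6.96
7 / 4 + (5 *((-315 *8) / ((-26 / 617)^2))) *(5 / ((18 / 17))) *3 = -67952985317 / 676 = -100522167.63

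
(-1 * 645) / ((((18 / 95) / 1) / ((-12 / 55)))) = 8170 / 11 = 742.73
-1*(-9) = 9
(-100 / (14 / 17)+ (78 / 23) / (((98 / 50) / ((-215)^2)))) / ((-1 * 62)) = -45000950 / 34937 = -1288.06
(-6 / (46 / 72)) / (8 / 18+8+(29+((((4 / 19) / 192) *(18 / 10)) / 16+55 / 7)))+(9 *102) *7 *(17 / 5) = 174394217154654 / 7982088935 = 21848.19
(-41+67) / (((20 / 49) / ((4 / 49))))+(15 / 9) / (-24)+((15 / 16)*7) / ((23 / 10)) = 33053 / 4140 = 7.98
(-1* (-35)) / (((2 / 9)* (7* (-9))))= -5 / 2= -2.50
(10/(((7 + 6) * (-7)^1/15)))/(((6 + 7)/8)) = -1200/1183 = -1.01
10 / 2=5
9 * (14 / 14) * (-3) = -27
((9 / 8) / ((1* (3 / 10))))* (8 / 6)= 5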